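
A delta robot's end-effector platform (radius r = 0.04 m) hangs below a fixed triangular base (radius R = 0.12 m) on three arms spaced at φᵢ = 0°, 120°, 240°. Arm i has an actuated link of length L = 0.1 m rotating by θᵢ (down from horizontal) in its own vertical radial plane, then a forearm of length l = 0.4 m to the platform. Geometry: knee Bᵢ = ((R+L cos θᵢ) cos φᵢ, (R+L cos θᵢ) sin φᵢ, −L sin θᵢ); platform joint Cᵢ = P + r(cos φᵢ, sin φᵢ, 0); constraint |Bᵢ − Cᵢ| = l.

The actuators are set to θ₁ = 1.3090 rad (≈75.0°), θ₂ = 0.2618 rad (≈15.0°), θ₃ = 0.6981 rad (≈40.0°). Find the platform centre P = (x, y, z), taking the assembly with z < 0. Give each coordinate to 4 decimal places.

O1 = (0.1059·cos0.0°, 0.1059·sin0.0°, -0.0966) = (0.1059, 0.0000, -0.0966)
arm 2 at φ=120.0°: e+L cos θ2 = 0.1766;  O2 = (-0.0883, 0.1529, -0.0259)
arm 3 at φ=240.0°: e+L cos θ3 = 0.1566;  O3 = (-0.0783, -0.1356, -0.0643)
|O₂|²−|O₁|² = 0.0113;  |O₃|²−|O₁|² = 0.0081
linear system: -0.3884x+0.3059y = 0.0113−0.1414z; -0.3684x+-0.2713y = 0.0081−0.0646z
det = 0.2180;  x = -0.0255+0.2666z,  y = 0.0047+-0.1238z
sphere 1 gives Az²+Bz+C=0 with A=1.0864, B=0.1220, C=-0.1334;  B²−4AC=0.5946;  roots -0.4110, 0.2987;  negative root z = -0.4110
x = -0.1351, y = 0.0556

(-0.1351, 0.0556, -0.4110)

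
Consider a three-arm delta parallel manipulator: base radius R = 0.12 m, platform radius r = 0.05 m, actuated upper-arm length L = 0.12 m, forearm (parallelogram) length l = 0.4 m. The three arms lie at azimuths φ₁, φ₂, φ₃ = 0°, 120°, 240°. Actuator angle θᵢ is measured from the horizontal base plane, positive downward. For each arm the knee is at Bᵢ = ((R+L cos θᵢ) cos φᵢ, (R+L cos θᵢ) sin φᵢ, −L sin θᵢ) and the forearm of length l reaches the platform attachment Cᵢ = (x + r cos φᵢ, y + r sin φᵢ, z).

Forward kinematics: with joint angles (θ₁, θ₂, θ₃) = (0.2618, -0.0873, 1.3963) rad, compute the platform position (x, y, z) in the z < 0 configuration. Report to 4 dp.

φ1=0.0°: virtual centre (0.1859, 0.0000, -0.0311), radius l
arm 2 at φ=120.0°: ρ2 = 0.1895;  S2 = (-0.0948, 0.1641, 0.0105)
arm 3 at φ=240.0°: ρ3 = 0.0908;  S3 = (-0.0454, -0.0787, -0.1182)
|S₂|²−|S₁|² = 0.0005;  |S₃|²−|S₁|² = -0.0133
[-0.5614 0.3283 0.0830]·P = 0.0005;  [-0.4627 -0.1573 -0.1742]·P = -0.0133
Cramer: x(z) = 0.0179-0.1837z;  y(z) = 0.0321-0.5671z
quadratic in z: (1.3554)z²+(0.0875)z+(-0.1298)=0, √Δ=0.8433 → z ∈ {-0.3434, 0.2788}; z = -0.3434 (taking z<0)
x = 0.0810, y = 0.2268

(0.0810, 0.2268, -0.3434)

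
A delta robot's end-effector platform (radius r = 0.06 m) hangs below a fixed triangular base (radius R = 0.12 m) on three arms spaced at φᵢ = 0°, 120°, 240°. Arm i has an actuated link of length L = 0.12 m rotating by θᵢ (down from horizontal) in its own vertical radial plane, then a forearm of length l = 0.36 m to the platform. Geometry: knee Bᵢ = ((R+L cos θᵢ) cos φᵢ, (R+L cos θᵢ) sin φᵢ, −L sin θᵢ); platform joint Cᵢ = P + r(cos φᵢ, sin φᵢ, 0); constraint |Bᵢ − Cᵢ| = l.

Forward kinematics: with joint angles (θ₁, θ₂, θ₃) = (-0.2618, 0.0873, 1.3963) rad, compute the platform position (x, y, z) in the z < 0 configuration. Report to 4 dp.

arm 1 at φ=0.0°: ρ1 = 0.1759;  S1 = (0.1759, 0.0000, 0.0311)
φ2=120.0°: virtual centre (-0.0898, 0.1555, -0.0105), radius l
φ3=240.0°: virtual centre (-0.0404, -0.0700, -0.1182), radius l
subtract pairs → two planes through P
plane₁₂: -0.5314x+0.3110y+-0.0830z = 0.0004
Cramer: x(z) = 0.0167-0.4999z;  y(z) = 0.0299-0.5871z
sphere 1 gives Az²+Bz+C=0 with A=1.5946, B=0.0619, C=-0.1024;  B²−4AC=0.6569;  roots -0.2736, 0.2347;  negative root z = -0.2736
x = 0.1534, y = 0.1905

(0.1534, 0.1905, -0.2736)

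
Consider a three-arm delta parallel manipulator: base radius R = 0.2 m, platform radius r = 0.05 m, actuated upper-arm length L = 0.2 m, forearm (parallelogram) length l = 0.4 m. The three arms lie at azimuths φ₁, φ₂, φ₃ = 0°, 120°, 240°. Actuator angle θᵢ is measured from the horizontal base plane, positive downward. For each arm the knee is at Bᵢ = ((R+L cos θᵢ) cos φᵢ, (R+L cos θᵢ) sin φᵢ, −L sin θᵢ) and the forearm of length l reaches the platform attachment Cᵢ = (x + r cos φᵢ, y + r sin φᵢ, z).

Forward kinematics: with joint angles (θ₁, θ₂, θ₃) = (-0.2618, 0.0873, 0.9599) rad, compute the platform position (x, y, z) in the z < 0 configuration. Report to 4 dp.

φ1=0.0°: virtual centre (0.3432, 0.0000, 0.0518), radius l
φ2=120.0°: virtual centre (-0.1746, 0.3024, -0.0174), radius l
O3 = (0.2647·cos240.0°, 0.2647·sin240.0°, -0.1638) = (-0.1324, -0.2293, -0.1638)
|O₂|²−|O₁|² = 0.0018;  |O₃|²−|O₁|² = -0.0235
linear system: -1.0356x+0.6049y = 0.0018−-0.1384z; -0.9511x+-0.4585y = -0.0235−-0.4312z
Cramer: x(z) = 0.0128-0.3088z;  y(z) = 0.0249-0.2999z
into |P−O₁|² = l²: 1.1853z² + 0.0856z + -0.0475 = 0;  Δ = 0.2327;  z = -0.2396 or 0.1674 → z<0 root = -0.2396
x = 0.0868, y = 0.0967

(0.0868, 0.0967, -0.2396)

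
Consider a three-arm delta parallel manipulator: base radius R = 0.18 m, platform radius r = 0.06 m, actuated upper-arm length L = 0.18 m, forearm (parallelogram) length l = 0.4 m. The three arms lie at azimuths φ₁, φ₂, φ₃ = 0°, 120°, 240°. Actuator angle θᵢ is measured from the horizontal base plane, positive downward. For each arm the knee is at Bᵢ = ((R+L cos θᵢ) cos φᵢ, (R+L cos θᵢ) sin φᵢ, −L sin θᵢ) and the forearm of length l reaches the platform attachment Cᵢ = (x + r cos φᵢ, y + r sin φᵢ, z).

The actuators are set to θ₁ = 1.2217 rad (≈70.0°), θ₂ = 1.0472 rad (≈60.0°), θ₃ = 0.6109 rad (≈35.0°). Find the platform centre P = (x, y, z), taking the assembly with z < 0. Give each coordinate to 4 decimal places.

(-0.0781, -0.0705, -0.4651)

φ1=0.0°: virtual centre (0.1816, 0.0000, -0.1691), radius l
S2 = (0.2100·cos120.0°, 0.2100·sin120.0°, -0.1559) = (-0.1050, 0.1819, -0.1559)
φ3=240.0°: virtual centre (-0.1337, -0.2316, -0.1032), radius l
|S₂|²−|S₁|² = 0.0068;  |S₃|²−|S₁|² = 0.0206
[-0.5731 0.3637 0.0265]·P = 0.0068;  [-0.6306 -0.4632 0.1318]·P = 0.0206
det = 0.4949;  x = -0.0215+0.1217z,  y = -0.0152+0.1188z
quadratic in z: (1.0289)z²+(0.2852)z+(-0.0899)=0, √Δ=0.6719 → z ∈ {-0.4651, 0.1879}; z = -0.4651 (taking z<0)
x = -0.0781, y = -0.0705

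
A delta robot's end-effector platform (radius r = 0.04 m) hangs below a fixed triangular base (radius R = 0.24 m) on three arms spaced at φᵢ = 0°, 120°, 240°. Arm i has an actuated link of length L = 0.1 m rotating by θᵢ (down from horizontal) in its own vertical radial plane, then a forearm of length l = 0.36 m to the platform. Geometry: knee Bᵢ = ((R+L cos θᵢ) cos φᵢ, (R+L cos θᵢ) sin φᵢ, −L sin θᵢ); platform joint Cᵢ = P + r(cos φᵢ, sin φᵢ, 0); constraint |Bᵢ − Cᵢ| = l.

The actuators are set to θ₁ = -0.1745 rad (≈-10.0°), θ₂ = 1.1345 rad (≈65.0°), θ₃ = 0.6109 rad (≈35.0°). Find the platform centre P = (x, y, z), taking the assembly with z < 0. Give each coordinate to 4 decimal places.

(0.0741, -0.0399, -0.2613)

S1 = (0.2985·cos0.0°, 0.2985·sin0.0°, 0.0174) = (0.2985, 0.0000, 0.0174)
S2 = (0.2423·cos120.0°, 0.2423·sin120.0°, -0.0906) = (-0.1211, 0.2098, -0.0906)
S3 = (0.2819·cos240.0°, 0.2819·sin240.0°, -0.0574) = (-0.1410, -0.2441, -0.0574)
|S₂|²−|S₁|² = -0.0225;  |S₃|²−|S₁|² = -0.0066
linear system: -0.8392x+0.4196y = -0.0225−-0.2160z; -0.8789x+-0.4883y = -0.0066−-0.1494z
det = 0.7786;  x = 0.0177+-0.2160z,  y = -0.0182+0.0827z
into |P−S₁|² = l²: 1.0535z² + 0.0836z + -0.0501 = 0;  Δ = 0.2182;  z = -0.2613 or 0.1820 → z<0 root = -0.2613
x = 0.0741, y = -0.0399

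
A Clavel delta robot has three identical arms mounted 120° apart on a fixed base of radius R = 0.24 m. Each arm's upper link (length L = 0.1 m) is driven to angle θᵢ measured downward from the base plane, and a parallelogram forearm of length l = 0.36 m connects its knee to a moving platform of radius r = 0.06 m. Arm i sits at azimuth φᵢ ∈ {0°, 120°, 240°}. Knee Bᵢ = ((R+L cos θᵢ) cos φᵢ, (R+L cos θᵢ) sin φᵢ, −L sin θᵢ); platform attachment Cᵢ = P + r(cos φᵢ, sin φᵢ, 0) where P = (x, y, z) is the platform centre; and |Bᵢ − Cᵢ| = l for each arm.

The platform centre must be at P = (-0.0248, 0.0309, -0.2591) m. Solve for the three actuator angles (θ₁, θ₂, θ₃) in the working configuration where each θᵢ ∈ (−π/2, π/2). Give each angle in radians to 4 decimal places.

φ1=0.0° → target in arm frame (-0.0248, 0.0309)
  A cos θ + B sin θ = C:  0.2048·cos θ + -0.2591·sin θ = 0.0478
  √(A²+B²)=0.3303;  θ1 = -0.9019+1.4254 ≈ 0.5235
φ2=120.0° → target in arm frame (0.0392, 0.0060)
  A cos θ + B sin θ = C:  0.1408·cos θ + -0.2591·sin θ = 0.1630
  γ=atan2(-0.2591,0.1408)=-1.0729;  ψ=arccos(0.5526)=0.9853;  θ2=γ+ψ≈-0.0876
φ3=240.0° → target in arm frame (-0.0144, -0.0369)
  A=0.1944, B=-0.2591, C=(l²−L²−A²−y'²−z²)/(2L)=0.0666
  √(A²+B²)=0.3239;  θ3 = -0.9272+1.3636 ≈ 0.4364

θ₁ = 0.5235, θ₂ = -0.0876, θ₃ = 0.4364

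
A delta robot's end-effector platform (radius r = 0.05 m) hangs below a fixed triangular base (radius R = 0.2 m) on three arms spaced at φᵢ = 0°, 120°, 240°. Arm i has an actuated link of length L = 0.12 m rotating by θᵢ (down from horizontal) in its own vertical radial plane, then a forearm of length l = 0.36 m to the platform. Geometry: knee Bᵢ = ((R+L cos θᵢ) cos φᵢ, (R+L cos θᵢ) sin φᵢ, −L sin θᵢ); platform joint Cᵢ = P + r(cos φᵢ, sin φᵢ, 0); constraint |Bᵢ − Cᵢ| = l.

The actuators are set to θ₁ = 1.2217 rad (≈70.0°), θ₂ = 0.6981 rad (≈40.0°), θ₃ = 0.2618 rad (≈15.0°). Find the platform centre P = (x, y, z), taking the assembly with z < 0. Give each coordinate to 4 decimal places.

centre 1 = (0.1910·cos0.0°, 0.1910·sin0.0°, -0.1128) = (0.1910, 0.0000, -0.1128)
centre 2 = (0.2419·cos120.0°, 0.2419·sin120.0°, -0.0771) = (-0.1210, 0.2095, -0.0771)
centre 3 = (0.2659·cos240.0°, 0.2659·sin240.0°, -0.0311) = (-0.1330, -0.2303, -0.0311)
subtract pairs → two planes through P
[-0.6240 0.4190 0.0713]·P = 0.0153;  [-0.6480 -0.4606 0.1634]·P = 0.0225
Cramer: x(z) = -0.0294+0.1812z;  y(z) = -0.0074+0.0998z
sphere 1 gives Az²+Bz+C=0 with A=1.0428, B=0.1441, C=-0.0682;  B²−4AC=0.3054;  roots -0.3341, 0.1958;  negative root z = -0.3341
x = -0.0900, y = -0.0407

(-0.0900, -0.0407, -0.3341)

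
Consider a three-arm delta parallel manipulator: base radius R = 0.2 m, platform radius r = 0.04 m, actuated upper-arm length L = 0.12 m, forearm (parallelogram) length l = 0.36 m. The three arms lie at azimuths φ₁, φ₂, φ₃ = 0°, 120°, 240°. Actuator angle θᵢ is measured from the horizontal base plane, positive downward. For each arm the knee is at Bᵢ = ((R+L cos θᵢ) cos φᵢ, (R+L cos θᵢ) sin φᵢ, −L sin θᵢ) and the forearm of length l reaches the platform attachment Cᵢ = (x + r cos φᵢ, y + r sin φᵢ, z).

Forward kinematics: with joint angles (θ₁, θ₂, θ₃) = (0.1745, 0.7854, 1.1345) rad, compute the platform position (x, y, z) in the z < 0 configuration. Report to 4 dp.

(0.0843, 0.0370, -0.3219)

φ1=0.0°: virtual centre (0.2782, 0.0000, -0.0208), radius l
φ2=120.0°: virtual centre (-0.1224, 0.2120, -0.0849), radius l
O3 = (0.2107·cos240.0°, 0.2107·sin240.0°, -0.1088) = (-0.1054, -0.1825, -0.1088)
subtract pairs → two planes through P
[-0.8012 0.4241 -0.1280]·P = -0.0107;  [-0.7671 -0.3650 -0.1758]·P = -0.0216
Cramer: x(z) = 0.0211-0.1964z;  y(z) = 0.0148-0.0691z
quadratic in z: (1.0433)z²+(0.1406)z+(-0.0629)=0, √Δ=0.5312 → z ∈ {-0.3219, 0.1872}; z = -0.3219 (taking z<0)
x = 0.0843, y = 0.0370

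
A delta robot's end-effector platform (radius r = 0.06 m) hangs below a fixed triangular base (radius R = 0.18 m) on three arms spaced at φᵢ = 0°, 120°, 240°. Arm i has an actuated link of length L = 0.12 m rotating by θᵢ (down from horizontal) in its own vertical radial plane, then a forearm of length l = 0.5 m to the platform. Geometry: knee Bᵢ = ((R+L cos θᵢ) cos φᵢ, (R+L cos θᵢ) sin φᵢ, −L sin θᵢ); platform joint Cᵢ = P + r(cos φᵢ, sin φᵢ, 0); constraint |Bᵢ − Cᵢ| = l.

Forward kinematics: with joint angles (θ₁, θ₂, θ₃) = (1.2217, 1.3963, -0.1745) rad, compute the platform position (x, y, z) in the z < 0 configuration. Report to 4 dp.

φ1=0.0°: virtual centre (0.1610, 0.0000, -0.1128), radius l
φ2=120.0°: virtual centre (-0.0704, 0.1220, -0.1182), radius l
O3 = (0.2382·cos240.0°, 0.2382·sin240.0°, 0.0208) = (-0.1191, -0.2063, 0.0208)
|O₂|²−|O₁|² = -0.0049;  |O₃|²−|O₁|² = 0.0185
plane₁₂: -0.4629x+0.2439y+-0.0108z = -0.0049
Cramer: x(z) = -0.0077+0.1853z;  y(z) = -0.0345+0.3960z
quadratic in z: (1.1912)z²+(0.1357)z+(-0.2076)=0, √Δ=1.0039 → z ∈ {-0.4783, 0.3644}; z = -0.4783 (taking z<0)
x = -0.0963, y = -0.2239

(-0.0963, -0.2239, -0.4783)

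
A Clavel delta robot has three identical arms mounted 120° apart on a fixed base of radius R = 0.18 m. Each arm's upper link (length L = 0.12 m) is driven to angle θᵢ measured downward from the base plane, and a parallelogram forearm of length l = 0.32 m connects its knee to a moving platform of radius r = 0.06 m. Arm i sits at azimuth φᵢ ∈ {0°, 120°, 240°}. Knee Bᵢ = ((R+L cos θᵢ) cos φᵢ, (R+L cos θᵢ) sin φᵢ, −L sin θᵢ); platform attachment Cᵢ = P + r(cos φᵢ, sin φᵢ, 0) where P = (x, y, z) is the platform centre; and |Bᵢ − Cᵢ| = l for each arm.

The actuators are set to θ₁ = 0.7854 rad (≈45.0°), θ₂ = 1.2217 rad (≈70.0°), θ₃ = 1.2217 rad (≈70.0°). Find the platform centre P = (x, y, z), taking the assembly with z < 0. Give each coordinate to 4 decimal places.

(0.0543, 0.0000, -0.3672)

φ1=0.0°: virtual centre (0.2049, 0.0000, -0.0849), radius l
φ2=120.0°: virtual centre (-0.0805, 0.1395, -0.1128), radius l
S3 = (0.1610·cos240.0°, 0.1610·sin240.0°, -0.1128) = (-0.0805, -0.1395, -0.1128)
|S₂|²−|S₁|² = -0.0105;  |S₃|²−|S₁|² = -0.0105
linear system: -0.5708x+0.2789y = -0.0105−-0.0558z; -0.5708x+-0.2789y = -0.0105−-0.0558z
Cramer: x(z) = 0.0184-0.0978z;  y(z) = 0.0000+0.0000z
sphere 1 gives Az²+Bz+C=0 with A=1.0096, B=0.2062, C=-0.0604;  B²−4AC=0.2866;  roots -0.3672, 0.1630;  negative root z = -0.3672
x = 0.0543, y = 0.0000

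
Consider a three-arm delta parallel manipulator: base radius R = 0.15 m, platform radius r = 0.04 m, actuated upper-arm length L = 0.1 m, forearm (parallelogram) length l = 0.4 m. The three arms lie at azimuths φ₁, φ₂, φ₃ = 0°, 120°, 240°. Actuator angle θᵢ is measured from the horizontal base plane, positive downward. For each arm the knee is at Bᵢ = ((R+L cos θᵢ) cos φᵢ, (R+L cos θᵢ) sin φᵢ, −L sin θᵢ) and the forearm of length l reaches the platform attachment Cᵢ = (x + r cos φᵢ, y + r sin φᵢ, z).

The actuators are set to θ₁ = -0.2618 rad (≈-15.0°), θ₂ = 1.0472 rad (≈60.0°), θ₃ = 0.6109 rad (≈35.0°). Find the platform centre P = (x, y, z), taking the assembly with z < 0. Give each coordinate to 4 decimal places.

(0.1349, -0.0535, -0.3640)

φ1=0.0°: virtual centre (0.2066, 0.0000, 0.0259), radius l
arm 2 at φ=120.0°: e+L cos θ2 = 0.1600;  S2 = (-0.0800, 0.1386, -0.0866)
φ3=240.0°: virtual centre (-0.0960, -0.1662, -0.0574), radius l
eliminate P² terms by subtracting sphere 1 from 2 and 3
[-0.5732 0.2771 -0.2250]·P = -0.0103;  [-0.6051 -0.3324 -0.1665]·P = -0.0032
det = 0.3582;  x = 0.0120+-0.3376z,  y = -0.0121+0.1136z
into |P−S₁|² = l²: 1.1269z² + 0.0768z + -0.1213 = 0;  Δ = 0.5527;  z = -0.3640 or 0.2958 → z<0 root = -0.3640
x = 0.1349, y = -0.0535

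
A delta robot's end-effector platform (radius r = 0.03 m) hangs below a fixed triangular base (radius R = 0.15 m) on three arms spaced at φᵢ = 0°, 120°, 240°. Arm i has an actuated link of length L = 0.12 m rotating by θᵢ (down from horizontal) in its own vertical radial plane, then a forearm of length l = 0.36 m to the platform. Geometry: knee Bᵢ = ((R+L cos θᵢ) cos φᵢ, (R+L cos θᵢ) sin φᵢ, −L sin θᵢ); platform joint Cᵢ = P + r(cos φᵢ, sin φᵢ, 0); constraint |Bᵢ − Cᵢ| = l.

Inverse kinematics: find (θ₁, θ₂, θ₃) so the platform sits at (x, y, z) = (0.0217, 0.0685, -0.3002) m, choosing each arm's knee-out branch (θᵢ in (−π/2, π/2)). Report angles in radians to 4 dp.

θ₁ = 0.1745, θ₂ = 0.0002, θ₃ = 0.6979

rotate P by −φ1: (0.0217, 0.0685, -0.3002)
  e−x'=0.0983;  (l²−L²−(e−x')²−y'²−z²)/2L = 0.0447
  γ=atan2(-0.3002,0.0983)=-1.2544;  ψ=arccos(0.1415)=1.4289;  θ1=γ+ψ≈0.1745
arm 2 (φ=120.0°): x'=0.0485, y'=-0.0530
  A=0.0715, B=-0.3002, C=(l²−L²−A²−y'²−z²)/(2L)=0.0715
  θ2 = atan2(B,A) + arccos(C/0.3086) = 0.0002
arm 3 (φ=240.0°): x'=-0.0702, y'=-0.0155
  A=0.1902, B=-0.3002, C=(l²−L²−A²−y'²−z²)/(2L)=-0.0472
  γ=atan2(-0.3002,0.1902)=-1.0061;  ψ=arccos(-0.1328)=1.7040;  θ3=γ+ψ≈0.6979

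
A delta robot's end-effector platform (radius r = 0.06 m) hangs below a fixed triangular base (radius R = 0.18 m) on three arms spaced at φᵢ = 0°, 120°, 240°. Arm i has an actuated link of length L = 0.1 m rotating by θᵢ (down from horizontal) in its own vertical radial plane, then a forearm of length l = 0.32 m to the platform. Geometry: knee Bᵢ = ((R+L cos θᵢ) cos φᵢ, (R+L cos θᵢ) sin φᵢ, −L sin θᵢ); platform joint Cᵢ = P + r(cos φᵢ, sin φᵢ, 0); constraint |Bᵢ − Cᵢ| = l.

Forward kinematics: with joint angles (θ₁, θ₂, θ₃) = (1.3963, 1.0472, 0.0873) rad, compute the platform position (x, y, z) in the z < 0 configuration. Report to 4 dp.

(-0.0888, -0.0825, -0.3093)

centre 1 = (0.1374·cos0.0°, 0.1374·sin0.0°, -0.0985) = (0.1374, 0.0000, -0.0985)
arm 2 at φ=120.0°: e+L cos θ2 = 0.1700;  centre 2 = (-0.0850, 0.1472, -0.0866)
arm 3 at φ=240.0°: e+L cos θ3 = 0.2196;  centre 3 = (-0.1098, -0.1902, -0.0087)
subtract pairs → two planes through P
linear system: -0.4447x+0.2944y = 0.0078−0.0238z; -0.4943x+-0.3804y = 0.0197−0.1795z
Cramer: x(z) = -0.0279+0.1967z;  y(z) = -0.0156+0.2164z
sphere 1 gives Az²+Bz+C=0 with A=1.0855, B=0.1252, C=-0.0651;  B²−4AC=0.2985;  roots -0.3093, 0.1940;  negative root z = -0.3093
x = -0.0888, y = -0.0825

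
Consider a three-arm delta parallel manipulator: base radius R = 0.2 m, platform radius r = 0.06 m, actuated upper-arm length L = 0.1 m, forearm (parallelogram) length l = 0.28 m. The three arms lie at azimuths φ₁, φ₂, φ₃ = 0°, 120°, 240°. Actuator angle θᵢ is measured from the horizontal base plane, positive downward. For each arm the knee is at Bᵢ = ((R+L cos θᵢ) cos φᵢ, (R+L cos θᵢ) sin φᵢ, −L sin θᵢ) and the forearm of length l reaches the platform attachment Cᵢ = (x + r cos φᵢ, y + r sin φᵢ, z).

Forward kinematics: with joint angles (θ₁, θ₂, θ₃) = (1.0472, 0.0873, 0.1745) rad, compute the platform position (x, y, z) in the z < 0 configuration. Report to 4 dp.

(-0.0684, 0.0043, -0.1944)

arm 1 at φ=0.0°: (R−r)+L cos θ1 = 0.1900;  S1 = (0.1900, 0.0000, -0.0866)
arm 2 at φ=120.0°: (R−r)+L cos θ2 = 0.2396;  S2 = (-0.1198, 0.2075, -0.0087)
arm 3 at φ=240.0°: (R−r)+L cos θ3 = 0.2385;  S3 = (-0.1192, -0.2065, -0.0174)
|S₂|²−|S₁|² = 0.0139;  |S₃|²−|S₁|² = 0.0136
linear system: -0.6196x+0.4150y = 0.0139−0.1558z; -0.6185x+-0.4131y = 0.0136−0.1385z
Cramer: x(z) = -0.0222+0.2376z;  y(z) = 0.0004-0.0205z
into |P−S₁|² = l²: 1.0569z² + 0.0723z + -0.0259 = 0;  Δ = 0.1146;  z = -0.1944 or 0.1259 → z<0 root = -0.1944
x = -0.0684, y = 0.0043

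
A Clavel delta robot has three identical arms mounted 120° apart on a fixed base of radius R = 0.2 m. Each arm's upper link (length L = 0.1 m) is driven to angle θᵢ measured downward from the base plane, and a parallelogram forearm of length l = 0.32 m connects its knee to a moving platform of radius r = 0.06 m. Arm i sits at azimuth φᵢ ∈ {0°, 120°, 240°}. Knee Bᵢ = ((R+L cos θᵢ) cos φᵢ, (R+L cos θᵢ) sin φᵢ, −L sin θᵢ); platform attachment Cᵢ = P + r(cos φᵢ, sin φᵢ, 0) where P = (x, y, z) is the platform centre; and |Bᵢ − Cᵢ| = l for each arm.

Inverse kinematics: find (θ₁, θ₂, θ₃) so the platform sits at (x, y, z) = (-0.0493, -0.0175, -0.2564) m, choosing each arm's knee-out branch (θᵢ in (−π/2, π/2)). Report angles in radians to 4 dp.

arm 1 (φ=0.0°): x'=-0.0493, y'=-0.0175
  e−x'=0.1893;  (l²−L²−(e−x')²−y'²−z²)/2L = -0.0474
  θ1 = atan2(B,A) + arccos(C/0.3187) = 0.7853
rotate P by −φ2: (0.0095, 0.0514, -0.2564)
  A cos θ + B sin θ = C:  0.1305·cos θ + -0.2564·sin θ = 0.0349
  γ=atan2(-0.2564,0.1305)=-1.1000;  ψ=arccos(0.1213)=1.4492;  θ2=γ+ψ≈0.3492
rotate P by −φ3: (0.0398, -0.0339, -0.2564)
  A cos θ + B sin θ = C:  0.1002·cos θ + -0.2564·sin θ = 0.0773
  θ3 = atan2(B,A) + arccos(C/0.2753) = 0.0877

θ₁ = 0.7853, θ₂ = 0.3492, θ₃ = 0.0877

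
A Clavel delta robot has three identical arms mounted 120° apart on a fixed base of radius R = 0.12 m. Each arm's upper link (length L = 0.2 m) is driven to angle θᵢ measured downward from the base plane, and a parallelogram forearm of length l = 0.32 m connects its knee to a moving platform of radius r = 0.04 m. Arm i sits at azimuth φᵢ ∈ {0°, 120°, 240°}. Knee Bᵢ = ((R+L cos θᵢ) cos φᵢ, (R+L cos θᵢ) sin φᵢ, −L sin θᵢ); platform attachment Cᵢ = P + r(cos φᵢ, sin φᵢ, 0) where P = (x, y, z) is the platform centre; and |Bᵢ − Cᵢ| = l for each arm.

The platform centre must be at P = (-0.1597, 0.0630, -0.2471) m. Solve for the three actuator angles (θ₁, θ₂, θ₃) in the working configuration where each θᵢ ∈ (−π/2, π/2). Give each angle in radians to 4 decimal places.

θ₁ = 1.2217, θ₂ = -0.0877, θ₃ = 0.5238

arm 1 (φ=0.0°): x'=-0.1597, y'=0.0630
  e−x'=0.2397;  (l²−L²−(e−x')²−y'²−z²)/2L = -0.1502
  θ1 = atan2(B,A) + arccos(C/0.3443) = 1.2217
φ2=120.0° → target in arm frame (0.1344, 0.1068)
  e−x'=-0.0544;  (l²−L²−(e−x')²−y'²−z²)/2L = -0.0326
  √(A²+B²)=0.2530;  θ2 = -1.7875+1.6999 ≈ -0.0877
φ3=240.0° → target in arm frame (0.0253, -0.1698)
  A cos θ + B sin θ = C:  0.0547·cos θ + -0.2471·sin θ = -0.0762
  √(A²+B²)=0.2531;  θ3 = -1.3529+1.8767 ≈ 0.5238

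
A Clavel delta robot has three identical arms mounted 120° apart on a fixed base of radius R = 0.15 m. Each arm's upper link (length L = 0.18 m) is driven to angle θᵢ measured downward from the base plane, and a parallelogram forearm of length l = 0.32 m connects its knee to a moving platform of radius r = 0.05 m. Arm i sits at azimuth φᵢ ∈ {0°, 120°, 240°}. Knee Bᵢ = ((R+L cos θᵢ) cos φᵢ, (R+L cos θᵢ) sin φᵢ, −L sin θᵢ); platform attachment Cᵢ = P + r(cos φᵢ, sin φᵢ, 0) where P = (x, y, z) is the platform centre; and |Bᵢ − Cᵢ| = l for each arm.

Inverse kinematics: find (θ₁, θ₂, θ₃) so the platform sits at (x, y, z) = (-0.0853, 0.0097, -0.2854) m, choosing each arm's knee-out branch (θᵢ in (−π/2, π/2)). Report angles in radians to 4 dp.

θ₁ = 0.9598, θ₂ = 0.3494, θ₃ = 0.4364

arm 1 (φ=0.0°): x'=-0.0853, y'=0.0097
  e−x'=0.1853;  (l²−L²−(e−x')²−y'²−z²)/2L = -0.1275
  √(A²+B²)=0.3403;  θ1 = -0.9949+1.9547 ≈ 0.9598
φ2=120.0° → target in arm frame (0.0511, 0.0690)
  A=0.0489, B=-0.2854, C=(l²−L²−A²−y'²−z²)/(2L)=-0.0517
  γ=atan2(-0.2854,0.0489)=-1.4009;  ψ=arccos(-0.1786)=1.7503;  θ2=γ+ψ≈0.3494
arm 3 (φ=240.0°): x'=0.0342, y'=-0.0787
  A=0.0658, B=-0.2854, C=(l²−L²−A²−y'²−z²)/(2L)=-0.0610
  θ3 = atan2(B,A) + arccos(C/0.2929) = 0.4364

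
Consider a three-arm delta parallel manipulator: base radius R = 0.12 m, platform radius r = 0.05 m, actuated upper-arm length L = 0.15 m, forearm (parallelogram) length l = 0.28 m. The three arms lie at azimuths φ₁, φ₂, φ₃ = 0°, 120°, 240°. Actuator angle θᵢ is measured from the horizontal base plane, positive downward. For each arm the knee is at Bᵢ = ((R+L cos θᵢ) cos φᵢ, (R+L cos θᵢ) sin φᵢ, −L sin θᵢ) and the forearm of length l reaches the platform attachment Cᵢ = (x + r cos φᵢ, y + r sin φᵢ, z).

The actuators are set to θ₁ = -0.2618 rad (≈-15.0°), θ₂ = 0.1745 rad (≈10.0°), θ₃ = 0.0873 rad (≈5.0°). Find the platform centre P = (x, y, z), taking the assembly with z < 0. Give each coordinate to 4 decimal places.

φ1=0.0°: virtual centre (0.2149, 0.0000, 0.0388), radius l
arm 2 at φ=120.0°: e+L cos θ2 = 0.2177;  O2 = (-0.1089, 0.1886, -0.0260)
O3 = (0.2194·cos240.0°, 0.2194·sin240.0°, -0.0131) = (-0.1097, -0.1900, -0.0131)
|O₂|²−|O₁|² = 0.0004;  |O₃|²−|O₁|² = 0.0006
plane₁₂: -0.6475x+0.3771y+-0.1297z = 0.0004
det = 0.4909;  x = -0.0008+-0.1802z,  y = -0.0003+0.0346z
into |P−O₁|² = l²: 1.0337z² + 0.0001z + -0.0304 = 0;  Δ = 0.1256;  z = -0.1714 or 0.1714 → z<0 root = -0.1714
x = 0.0301, y = -0.0063

(0.0301, -0.0063, -0.1714)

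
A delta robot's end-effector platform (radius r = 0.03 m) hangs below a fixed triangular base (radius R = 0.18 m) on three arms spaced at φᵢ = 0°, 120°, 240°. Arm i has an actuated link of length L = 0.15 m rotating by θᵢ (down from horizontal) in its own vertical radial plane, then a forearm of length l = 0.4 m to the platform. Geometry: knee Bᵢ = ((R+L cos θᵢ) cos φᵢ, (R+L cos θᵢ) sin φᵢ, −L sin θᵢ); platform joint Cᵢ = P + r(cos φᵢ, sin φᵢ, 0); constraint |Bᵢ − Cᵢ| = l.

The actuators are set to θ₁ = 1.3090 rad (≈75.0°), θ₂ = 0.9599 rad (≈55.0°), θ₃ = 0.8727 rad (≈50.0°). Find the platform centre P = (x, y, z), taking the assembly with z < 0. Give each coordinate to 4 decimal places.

φ1=0.0°: virtual centre (0.1888, 0.0000, -0.1449), radius l
arm 2 at φ=120.0°: (R−r)+L cos θ2 = 0.2360;  centre 2 = (-0.1180, 0.2044, -0.1229)
arm 3 at φ=240.0°: (R−r)+L cos θ3 = 0.2464;  centre 3 = (-0.1232, -0.2134, -0.1149)
subtract pairs → two planes through P
[-0.6137 0.4088 0.0440]·P = 0.0142;  [-0.6241 -0.4268 0.0600]·P = 0.0173
Cramer: x(z) = -0.0254+0.0838z;  y(z) = -0.0034+0.0180z
into |P−centre ₁|² = l²: 1.0073z² + 0.2538z + -0.0931 = 0;  Δ = 0.4396;  z = -0.4551 or 0.2031 → z<0 root = -0.4551
x = -0.0635, y = -0.0116

(-0.0635, -0.0116, -0.4551)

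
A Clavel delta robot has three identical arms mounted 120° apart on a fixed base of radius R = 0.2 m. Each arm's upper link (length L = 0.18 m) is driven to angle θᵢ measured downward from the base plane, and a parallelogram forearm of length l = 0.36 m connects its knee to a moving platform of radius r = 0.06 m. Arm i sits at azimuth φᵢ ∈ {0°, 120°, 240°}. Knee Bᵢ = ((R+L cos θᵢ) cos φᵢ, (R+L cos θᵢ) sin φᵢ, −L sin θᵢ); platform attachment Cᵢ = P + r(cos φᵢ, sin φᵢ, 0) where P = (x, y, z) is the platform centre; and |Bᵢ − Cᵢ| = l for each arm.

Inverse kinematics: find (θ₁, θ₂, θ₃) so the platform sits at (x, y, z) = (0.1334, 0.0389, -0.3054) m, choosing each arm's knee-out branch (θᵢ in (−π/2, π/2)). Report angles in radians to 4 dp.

θ₁ = 0.0000, θ₂ = 0.8730, θ₃ = 1.1346

φ1=0.0° → target in arm frame (0.1334, 0.0389)
  e−x'=0.0066;  (l²−L²−(e−x')²−y'²−z²)/2L = 0.0066
  √(A²+B²)=0.3055;  θ1 = -1.5492+1.5492 ≈ 0.0000
rotate P by −φ2: (-0.0330, -0.1350, -0.3054)
  A cos θ + B sin θ = C:  0.1730·cos θ + -0.3054·sin θ = -0.1228
  γ=atan2(-0.3054,0.1730)=-1.0554;  ψ=arccos(-0.3500)=1.9283;  θ2=γ+ψ≈0.8730
φ3=240.0° → target in arm frame (-0.1004, 0.0961)
  A cos θ + B sin θ = C:  0.2404·cos θ + -0.3054·sin θ = -0.1752
  γ=atan2(-0.3054,0.2404)=-0.9040;  ψ=arccos(-0.4509)=2.0386;  θ3=γ+ψ≈1.1346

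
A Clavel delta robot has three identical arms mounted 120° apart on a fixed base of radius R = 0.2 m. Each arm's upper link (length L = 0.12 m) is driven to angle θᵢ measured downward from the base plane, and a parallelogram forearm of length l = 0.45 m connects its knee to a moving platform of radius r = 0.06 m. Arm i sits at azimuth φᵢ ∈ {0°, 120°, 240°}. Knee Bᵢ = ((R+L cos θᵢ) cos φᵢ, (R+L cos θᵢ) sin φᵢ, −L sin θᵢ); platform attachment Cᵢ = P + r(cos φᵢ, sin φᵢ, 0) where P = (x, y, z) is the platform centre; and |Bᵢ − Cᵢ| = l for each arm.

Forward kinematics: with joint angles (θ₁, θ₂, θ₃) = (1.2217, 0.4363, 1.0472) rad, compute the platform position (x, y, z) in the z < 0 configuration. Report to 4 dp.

(-0.0726, 0.0782, -0.4761)

φ1=0.0°: virtual centre (0.1810, 0.0000, -0.1128), radius l
φ2=120.0°: virtual centre (-0.1244, 0.2154, -0.0507), radius l
centre 3 = (0.2000·cos240.0°, 0.2000·sin240.0°, -0.1039) = (-0.1000, -0.1732, -0.1039)
subtract pairs → two planes through P
linear system: -0.6109x+0.4309y = 0.0190−0.1241z; -0.5621x+-0.3464y = 0.0053−0.0177z
Cramer: x(z) = -0.0195+0.1115z;  y(z) = 0.0163-0.1299z
quadratic in z: (1.0293)z²+(0.1765)z+(-0.1493)=0, √Δ=0.8036 → z ∈ {-0.4761, 0.3046}; z = -0.4761 (taking z<0)
x = -0.0726, y = 0.0782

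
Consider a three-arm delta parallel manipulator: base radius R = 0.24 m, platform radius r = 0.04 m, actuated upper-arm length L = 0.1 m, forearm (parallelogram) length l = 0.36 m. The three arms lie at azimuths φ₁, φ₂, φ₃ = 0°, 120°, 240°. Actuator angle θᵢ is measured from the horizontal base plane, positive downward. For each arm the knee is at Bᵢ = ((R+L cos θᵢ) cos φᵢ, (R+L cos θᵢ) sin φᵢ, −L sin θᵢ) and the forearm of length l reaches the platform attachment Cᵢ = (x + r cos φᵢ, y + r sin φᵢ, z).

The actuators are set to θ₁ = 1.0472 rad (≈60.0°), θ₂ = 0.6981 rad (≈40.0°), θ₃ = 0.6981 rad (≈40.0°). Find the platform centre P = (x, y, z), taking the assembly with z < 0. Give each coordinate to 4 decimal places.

(-0.0316, 0.0000, -0.3109)

φ1=0.0°: virtual centre (0.2500, 0.0000, -0.0866), radius l
φ2=120.0°: virtual centre (-0.1383, 0.2395, -0.0643), radius l
φ3=240.0°: virtual centre (-0.1383, -0.2395, -0.0643), radius l
eliminate P² terms by subtracting sphere 1 from 2 and 3
[-0.7766 0.4791 0.0447]·P = 0.0106;  [-0.7766 -0.4791 0.0447]·P = 0.0106
det = 0.7441;  x = -0.0137+0.0575z,  y = 0.0000+0.0000z
sphere 1 gives Az²+Bz+C=0 with A=1.0033, B=0.1429, C=-0.0526;  B²−4AC=0.2314;  roots -0.3109, 0.1685;  negative root z = -0.3109
x = -0.0316, y = 0.0000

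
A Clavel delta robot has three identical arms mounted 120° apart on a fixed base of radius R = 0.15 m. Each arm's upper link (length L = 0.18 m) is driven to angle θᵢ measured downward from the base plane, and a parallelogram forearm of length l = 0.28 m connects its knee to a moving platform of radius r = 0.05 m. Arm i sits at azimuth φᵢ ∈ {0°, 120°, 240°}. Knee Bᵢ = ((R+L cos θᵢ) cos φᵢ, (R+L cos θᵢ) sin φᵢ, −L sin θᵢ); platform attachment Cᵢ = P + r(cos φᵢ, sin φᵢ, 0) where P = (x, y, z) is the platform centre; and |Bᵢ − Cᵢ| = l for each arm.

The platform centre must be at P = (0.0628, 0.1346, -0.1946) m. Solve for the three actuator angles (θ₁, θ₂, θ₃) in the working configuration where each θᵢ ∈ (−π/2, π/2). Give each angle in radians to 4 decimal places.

θ₁ = 0.3490, θ₂ = 0.1744, θ₃ = 1.3966

arm 1 (φ=0.0°): x'=0.0628, y'=0.1346
  A=0.0372, B=-0.1946, C=(l²−L²−A²−y'²−z²)/(2L)=-0.0316
  θ1 = atan2(B,A) + arccos(C/0.1981) = 0.3490
arm 2 (φ=120.0°): x'=0.0852, y'=-0.1217
  A=0.0148, B=-0.1946, C=(l²−L²−A²−y'²−z²)/(2L)=-0.0192
  γ=atan2(-0.1946,0.0148)=-1.4947;  ψ=arccos(-0.0982)=1.6691;  θ2=γ+ψ≈0.1744
rotate P by −φ3: (-0.1480, -0.0129, -0.1946)
  A cos θ + B sin θ = C:  0.2480·cos θ + -0.1946·sin θ = -0.1487
  √(A²+B²)=0.3152;  θ3 = -0.6654+2.0620 ≈ 1.3966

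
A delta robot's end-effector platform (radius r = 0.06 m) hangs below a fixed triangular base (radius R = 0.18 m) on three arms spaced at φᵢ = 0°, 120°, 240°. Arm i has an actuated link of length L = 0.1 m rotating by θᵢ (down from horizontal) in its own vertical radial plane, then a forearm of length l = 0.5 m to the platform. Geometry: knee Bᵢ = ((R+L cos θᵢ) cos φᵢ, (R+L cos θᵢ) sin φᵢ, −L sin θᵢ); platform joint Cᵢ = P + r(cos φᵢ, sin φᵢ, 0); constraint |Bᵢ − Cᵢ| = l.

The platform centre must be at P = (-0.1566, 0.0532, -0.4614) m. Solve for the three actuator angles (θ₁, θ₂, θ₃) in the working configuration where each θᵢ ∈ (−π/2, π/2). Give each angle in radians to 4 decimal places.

θ₁ = 1.0469, θ₂ = -0.1750, θ₃ = 0.2616

rotate P by −φ1: (-0.1566, 0.0532, -0.4614)
  e−x'=0.2766;  (l²−L²−(e−x')²−y'²−z²)/2L = -0.2611
  γ=atan2(-0.4614,0.2766)=-1.0308;  ψ=arccos(-0.4854)=2.0776;  θ1=γ+ψ≈1.0469
rotate P by −φ2: (0.1244, 0.1090, -0.4614)
  A cos θ + B sin θ = C:  -0.0044·cos θ + -0.4614·sin θ = 0.0760
  γ=atan2(-0.4614,-0.0044)=-1.5803;  ψ=arccos(0.1648)=1.4053;  θ2=γ+ψ≈-0.1750
φ3=240.0° → target in arm frame (0.0322, -0.1622)
  e−x'=0.0878;  (l²−L²−(e−x')²−y'²−z²)/2L = -0.0345
  √(A²+B²)=0.4697;  θ3 = -1.3828+1.6444 ≈ 0.2616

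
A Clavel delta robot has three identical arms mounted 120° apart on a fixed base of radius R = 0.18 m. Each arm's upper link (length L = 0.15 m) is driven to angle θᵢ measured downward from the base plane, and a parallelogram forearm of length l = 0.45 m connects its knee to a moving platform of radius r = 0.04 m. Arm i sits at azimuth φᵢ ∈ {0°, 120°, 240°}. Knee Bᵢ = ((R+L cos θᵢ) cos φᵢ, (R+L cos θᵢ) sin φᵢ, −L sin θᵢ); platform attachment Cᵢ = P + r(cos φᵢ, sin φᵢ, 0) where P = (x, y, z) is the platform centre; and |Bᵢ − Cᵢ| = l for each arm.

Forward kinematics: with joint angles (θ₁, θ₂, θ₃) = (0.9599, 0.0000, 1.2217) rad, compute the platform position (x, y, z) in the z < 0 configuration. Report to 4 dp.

(-0.0500, 0.1736, -0.4330)

arm 1 at φ=0.0°: ρ1 = 0.2260;  centre 1 = (0.2260, 0.0000, -0.1229)
centre 2 = (0.2900·cos120.0°, 0.2900·sin120.0°, 0.0000) = (-0.1450, 0.2511, 0.0000)
arm 3 at φ=240.0°: ρ3 = 0.1913;  centre 3 = (-0.0957, -0.1657, -0.1410)
eliminate P² terms by subtracting sphere 1 from 2 and 3
linear system: -0.7421x+0.5023y = 0.0179−0.2457z; -0.6434x+-0.3314y = -0.0097−-0.0362z
det = 0.5691;  x = -0.0018+0.1112z,  y = 0.0329+-0.3250z
quadratic in z: (1.1180)z²+(0.1737)z+(-0.1344)=0, √Δ=0.7944 → z ∈ {-0.4330, 0.2776}; z = -0.4330 (taking z<0)
x = -0.0500, y = 0.1736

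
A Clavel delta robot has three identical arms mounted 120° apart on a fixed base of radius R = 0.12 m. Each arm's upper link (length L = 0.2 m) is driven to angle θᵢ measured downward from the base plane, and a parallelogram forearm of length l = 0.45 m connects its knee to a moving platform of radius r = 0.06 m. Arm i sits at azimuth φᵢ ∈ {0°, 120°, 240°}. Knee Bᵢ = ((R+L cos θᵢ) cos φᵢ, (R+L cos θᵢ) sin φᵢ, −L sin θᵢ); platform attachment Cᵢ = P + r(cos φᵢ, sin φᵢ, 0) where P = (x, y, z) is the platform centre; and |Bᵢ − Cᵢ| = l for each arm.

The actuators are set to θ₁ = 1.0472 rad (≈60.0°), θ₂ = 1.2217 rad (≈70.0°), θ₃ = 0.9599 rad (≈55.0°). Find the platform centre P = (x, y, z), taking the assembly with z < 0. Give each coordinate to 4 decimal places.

O1 = (0.1600·cos0.0°, 0.1600·sin0.0°, -0.1732) = (0.1600, 0.0000, -0.1732)
O2 = (0.1284·cos120.0°, 0.1284·sin120.0°, -0.1879) = (-0.0642, 0.1112, -0.1879)
arm 3 at φ=240.0°: e+L cos θ3 = 0.1747;  O3 = (-0.0874, -0.1513, -0.1638)
|O₂|²−|O₁|² = -0.0038;  |O₃|²−|O₁|² = 0.0018
[-0.4484 0.2224 -0.0295]·P = -0.0038;  [-0.4947 -0.3026 0.0188]·P = 0.0018
det = 0.2457;  x = 0.0031+-0.0193z,  y = -0.0109+0.0935z
into |P−O₁|² = l²: 1.0091z² + 0.3504z + -0.1478 = 0;  Δ = 0.7192;  z = -0.5938 or 0.2466 → z<0 root = -0.5938
x = 0.0145, y = -0.0664

(0.0145, -0.0664, -0.5938)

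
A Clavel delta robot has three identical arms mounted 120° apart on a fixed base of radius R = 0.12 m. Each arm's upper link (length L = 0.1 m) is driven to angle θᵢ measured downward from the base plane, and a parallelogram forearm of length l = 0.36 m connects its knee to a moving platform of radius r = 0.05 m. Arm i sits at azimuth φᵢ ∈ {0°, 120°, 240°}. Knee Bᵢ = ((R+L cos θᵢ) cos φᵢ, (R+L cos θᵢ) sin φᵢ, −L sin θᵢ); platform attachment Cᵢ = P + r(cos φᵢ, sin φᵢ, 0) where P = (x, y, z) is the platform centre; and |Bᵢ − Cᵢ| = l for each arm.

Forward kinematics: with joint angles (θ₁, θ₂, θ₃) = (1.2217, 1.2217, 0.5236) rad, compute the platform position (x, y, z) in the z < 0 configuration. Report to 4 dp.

(-0.0516, -0.0893, -0.4060)

S1 = (0.1042·cos0.0°, 0.1042·sin0.0°, -0.0940) = (0.1042, 0.0000, -0.0940)
φ2=120.0°: virtual centre (-0.0521, 0.0902, -0.0940), radius l
φ3=240.0°: virtual centre (-0.0783, -0.1356, -0.0500), radius l
subtract pairs → two planes through P
[-0.3126 0.1805 0.0000]·P = 0.0000;  [-0.3650 -0.2712 0.0879]·P = 0.0073
Cramer: x(z) = -0.0088+0.1053z;  y(z) = -0.0152+0.1824z
into |P−S₁|² = l²: 1.0444z² + 0.1586z + -0.1078 = 0;  Δ = 0.4754;  z = -0.4060 or 0.2542 → z<0 root = -0.4060
x = -0.0516, y = -0.0893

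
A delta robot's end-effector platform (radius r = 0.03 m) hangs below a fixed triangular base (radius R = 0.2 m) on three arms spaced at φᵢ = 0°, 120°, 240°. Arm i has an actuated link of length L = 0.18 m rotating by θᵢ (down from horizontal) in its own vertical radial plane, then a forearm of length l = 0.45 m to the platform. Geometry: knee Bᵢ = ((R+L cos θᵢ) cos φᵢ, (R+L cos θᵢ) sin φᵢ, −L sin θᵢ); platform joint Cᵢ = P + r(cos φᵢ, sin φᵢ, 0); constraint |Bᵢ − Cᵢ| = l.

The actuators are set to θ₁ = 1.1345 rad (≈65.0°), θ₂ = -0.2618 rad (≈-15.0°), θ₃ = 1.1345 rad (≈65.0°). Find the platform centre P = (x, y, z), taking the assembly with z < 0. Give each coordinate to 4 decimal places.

(-0.1036, 0.1795, -0.3822)

arm 1 at φ=0.0°: (R−r)+L cos θ1 = 0.2461;  O1 = (0.2461, 0.0000, -0.1631)
O2 = (0.3439·cos120.0°, 0.3439·sin120.0°, 0.0466) = (-0.1719, 0.2978, 0.0466)
φ3=240.0°: virtual centre (-0.1230, -0.2131, -0.1631), radius l
subtract pairs → two planes through P
plane₁₂: -0.8360x+0.5956y+0.4195z = 0.0333
det = 0.7960;  x = -0.0178+0.2246z,  y = 0.0308+-0.3890z
quadratic in z: (1.2018)z²+(0.1838)z+(-0.1053)=0, √Δ=0.7348 → z ∈ {-0.3822, 0.2293}; z = -0.3822 (taking z<0)
x = -0.1036, y = 0.1795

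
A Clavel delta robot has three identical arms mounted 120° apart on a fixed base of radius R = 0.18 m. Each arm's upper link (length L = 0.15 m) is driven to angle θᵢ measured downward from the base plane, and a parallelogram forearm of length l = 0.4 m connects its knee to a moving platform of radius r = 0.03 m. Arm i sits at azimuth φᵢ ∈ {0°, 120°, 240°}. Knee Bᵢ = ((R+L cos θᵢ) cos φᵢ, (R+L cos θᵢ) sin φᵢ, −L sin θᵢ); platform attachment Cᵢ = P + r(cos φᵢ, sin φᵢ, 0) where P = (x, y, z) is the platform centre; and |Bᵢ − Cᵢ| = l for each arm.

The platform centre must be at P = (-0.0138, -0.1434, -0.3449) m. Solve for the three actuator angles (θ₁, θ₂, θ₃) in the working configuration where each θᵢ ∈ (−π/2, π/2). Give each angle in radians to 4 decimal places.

arm 1 (φ=0.0°): x'=-0.0138, y'=-0.1434
  A cos θ + B sin θ = C:  0.1638·cos θ + -0.3449·sin θ = -0.0962
  √(A²+B²)=0.3818;  θ1 = -1.1274+1.8254 ≈ 0.6980
φ2=120.0° → target in arm frame (-0.1173, 0.0837)
  e−x'=0.2673;  (l²−L²−(e−x')²−y'²−z²)/2L = -0.1997
  √(A²+B²)=0.4363;  θ2 = -0.9115+2.0460 ≈ 1.1345
arm 3 (φ=240.0°): x'=0.1311, y'=0.0597
  A=0.0189, B=-0.3449, C=(l²−L²−A²−y'²−z²)/(2L)=0.0487
  θ3 = atan2(B,A) + arccos(C/0.3454) = -0.0867

θ₁ = 0.6980, θ₂ = 1.1345, θ₃ = -0.0867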